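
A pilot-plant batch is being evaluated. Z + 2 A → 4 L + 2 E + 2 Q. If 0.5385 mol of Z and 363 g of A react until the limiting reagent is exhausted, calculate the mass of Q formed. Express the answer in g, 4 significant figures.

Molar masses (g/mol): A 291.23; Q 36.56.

n(Z) = 0.5385 mol
n(A) = 363.0 / 291.23 = 1.246 mol
n/ν → Z: 0.5385, A: 0.6230; Z is limiting.
n(Q) = (2/1) × 0.5385 = 1.077 mol
mass = 1.077 × 36.56 = 39.38 g

39.38 g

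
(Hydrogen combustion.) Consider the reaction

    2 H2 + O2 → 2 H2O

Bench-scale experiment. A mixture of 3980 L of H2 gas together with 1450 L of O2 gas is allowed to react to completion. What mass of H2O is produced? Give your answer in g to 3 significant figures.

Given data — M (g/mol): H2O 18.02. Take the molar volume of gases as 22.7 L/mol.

n(H2) = 3980 / 22.7 = 175.3 mol
n(O2) = 1450 / 22.7 = 63.88 mol
n/ν → H2: 87.65, O2: 63.88; O2 is limiting.
n(H2O) = (2/1) × 63.88 = 127.8 mol
mass = 127.8 × 18.02 = 2303 g

2300 g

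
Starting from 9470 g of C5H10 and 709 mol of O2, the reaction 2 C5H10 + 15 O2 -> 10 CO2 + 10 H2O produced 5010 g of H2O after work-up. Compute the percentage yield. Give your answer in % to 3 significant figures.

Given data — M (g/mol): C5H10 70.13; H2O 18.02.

58.8 %

n(C5H10) = 9470 / 70.13 = 135.0 mol
n(O2) = 709.0 mol
n/ν for C5H10 = 135.0/2 = 67.50
n/ν for O2 = 709.0/15 = 47.27
Smallest n/ν is O2 → limiting reagent.
theoretical n(H2O) = (10/15) × 709.0 = 472.7 mol → 8518 g
% yield = 5010 / 8518 × 100 = 58.82 %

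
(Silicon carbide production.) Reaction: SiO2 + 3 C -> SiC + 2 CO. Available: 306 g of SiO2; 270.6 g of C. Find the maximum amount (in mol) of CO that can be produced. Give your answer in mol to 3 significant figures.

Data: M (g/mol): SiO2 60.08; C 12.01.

n(SiO2) = 306.0 / 60.08 = 5.093 mol
n(C) = 270.6 / 12.01 = 22.53 mol
n/ν → SiO2: 5.093, C: 7.510; SiO2 is limiting.
n(CO) = (2/1) × 5.093 = 10.19 mol

10.2 mol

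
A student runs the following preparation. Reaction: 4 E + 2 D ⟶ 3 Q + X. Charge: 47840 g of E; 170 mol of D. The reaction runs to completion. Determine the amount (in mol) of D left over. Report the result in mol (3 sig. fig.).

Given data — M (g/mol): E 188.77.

n(E) = 47840 / 188.77 = 253.4 mol
n(D) = 170.0 mol
n/ν for E = 253.4/4 = 63.35
n/ν for D = 170.0/2 = 85.00
Smallest n/ν is E → limiting reagent.
D consumed = (2/4) × 253.4 = 126.7 mol
D remaining = 170.0 − 126.7 = 43.30 mol

43.3 mol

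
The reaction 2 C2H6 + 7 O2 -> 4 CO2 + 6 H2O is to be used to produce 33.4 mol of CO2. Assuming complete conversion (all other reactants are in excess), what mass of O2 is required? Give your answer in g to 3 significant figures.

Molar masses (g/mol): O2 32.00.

n(CO2) = 33.40 mol
n(O2) = (7/4) × 33.40 = 58.45 mol
mass = 58.45 × 32.00 = 1870 g

1870 g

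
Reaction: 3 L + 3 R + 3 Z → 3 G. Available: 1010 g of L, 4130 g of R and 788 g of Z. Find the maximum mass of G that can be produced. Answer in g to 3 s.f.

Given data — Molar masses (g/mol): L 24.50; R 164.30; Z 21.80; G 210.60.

5290 g

n(L) = 1010 / 24.50 = 41.22 mol
n(R) = 4130 / 164.30 = 25.14 mol
n(Z) = 788.0 / 21.80 = 36.15 mol
n/ν → L: 13.74, R: 8.380, Z: 12.05; R is limiting.
n(G) = (3/3) × 25.14 = 25.14 mol
mass = 25.14 × 210.60 = 5294 g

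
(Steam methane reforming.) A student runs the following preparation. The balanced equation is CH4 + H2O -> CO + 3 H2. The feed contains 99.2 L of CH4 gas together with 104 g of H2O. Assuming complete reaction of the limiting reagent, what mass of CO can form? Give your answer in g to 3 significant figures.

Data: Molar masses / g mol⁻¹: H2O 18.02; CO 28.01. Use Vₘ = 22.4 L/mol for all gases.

n(CH4) = 99.20 / 22.4 = 4.429 mol
n(H2O) = 104.0 / 18.02 = 5.771 mol
n/ν for CH4 = 4.429/1 = 4.429
n/ν for H2O = 5.771/1 = 5.771
Smallest n/ν is CH4 → limiting reagent.
n(CO) = (1/1) × 4.429 = 4.429 mol
mass = 4.429 × 28.01 = 124.1 g

124 g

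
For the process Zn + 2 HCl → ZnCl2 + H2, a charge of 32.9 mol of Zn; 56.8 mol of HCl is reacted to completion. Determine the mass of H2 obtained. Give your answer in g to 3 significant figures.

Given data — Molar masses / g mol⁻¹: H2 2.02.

n(Zn) = 32.90 mol
n(HCl) = 56.80 mol
n/ν → Zn: 32.90, HCl: 28.40; HCl is limiting.
n(H2) = (1/2) × 56.80 = 28.40 mol
mass = 28.40 × 2.02 = 57.37 g

57.4 g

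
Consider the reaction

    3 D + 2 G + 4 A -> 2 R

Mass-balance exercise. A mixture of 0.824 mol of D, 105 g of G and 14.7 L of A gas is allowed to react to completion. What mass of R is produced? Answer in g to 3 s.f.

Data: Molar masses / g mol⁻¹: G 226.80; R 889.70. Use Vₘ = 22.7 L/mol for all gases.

288 g

n(D) = 0.8240 mol
n(G) = 105.0 / 226.80 = 0.4630 mol
n(A) = 14.70 / 22.7 = 0.6476 mol
n/ν → D: 0.2747, G: 0.2315, A: 0.1619; A is limiting.
n(R) = (2/4) × 0.6476 = 0.3238 mol
mass = 0.3238 × 889.70 = 288.1 g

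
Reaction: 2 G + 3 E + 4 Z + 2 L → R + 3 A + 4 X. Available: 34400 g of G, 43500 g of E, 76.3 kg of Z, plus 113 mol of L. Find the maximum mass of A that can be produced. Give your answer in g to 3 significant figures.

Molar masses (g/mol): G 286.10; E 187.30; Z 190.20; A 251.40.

42600 g

n(G) = 34400 / 286.10 = 120.2 mol
n(E) = 43500 / 187.30 = 232.2 mol
n(Z) = 76.30×1000 / 190.20 = 401.2 mol
n(L) = 113.0 mol
n/ν → G: 60.10, E: 77.40, Z: 100.3, L: 56.50; L is limiting.
n(A) = (3/2) × 113.0 = 169.5 mol
mass = 169.5 × 251.40 = 42610 g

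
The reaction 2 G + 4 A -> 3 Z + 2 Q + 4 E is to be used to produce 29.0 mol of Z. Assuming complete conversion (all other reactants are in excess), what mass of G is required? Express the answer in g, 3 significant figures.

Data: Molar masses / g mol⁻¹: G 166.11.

3210 g

n(Z) = 29.00 mol
n(G) = (2/3) × 29.00 = 19.33 mol
mass = 19.33 × 166.11 = 3211 g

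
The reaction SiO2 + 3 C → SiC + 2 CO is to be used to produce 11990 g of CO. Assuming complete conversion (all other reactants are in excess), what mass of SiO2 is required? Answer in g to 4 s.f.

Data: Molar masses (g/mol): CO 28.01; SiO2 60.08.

12860 g

n(CO) = 11990 / 28.01 = 428.1 mol
n(SiO2) = (1/2) × 428.1 = 214.1 mol
mass = 214.1 × 60.08 = 12860 g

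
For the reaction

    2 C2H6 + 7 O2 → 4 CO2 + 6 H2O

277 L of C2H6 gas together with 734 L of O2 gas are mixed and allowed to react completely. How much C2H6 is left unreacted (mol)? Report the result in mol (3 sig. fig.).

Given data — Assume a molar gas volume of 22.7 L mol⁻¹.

2.96 mol

n(C2H6) = 277.0 / 22.7 = 12.20 mol
n(O2) = 734.0 / 22.7 = 32.33 mol
n/ν for C2H6 = 12.20/2 = 6.100
n/ν for O2 = 32.33/7 = 4.619
Smallest n/ν is O2 → limiting reagent.
C2H6 consumed = (2/7) × 32.33 = 9.237 mol
C2H6 remaining = 12.20 − 9.237 = 2.963 mol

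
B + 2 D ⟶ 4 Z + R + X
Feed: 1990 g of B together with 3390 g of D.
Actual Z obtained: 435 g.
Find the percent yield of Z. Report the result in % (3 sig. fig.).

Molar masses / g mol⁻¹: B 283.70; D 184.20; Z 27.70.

56.0 %

n(B) = 1990 / 283.70 = 7.014 mol
n(D) = 3390 / 184.20 = 18.40 mol
n/ν for B = 7.014/1 = 7.014
n/ν for D = 18.40/2 = 9.200
Smallest n/ν is B → limiting reagent.
theoretical n(Z) = (4/1) × 7.014 = 28.06 mol → 777.3 g
% yield = 435 / 777.3 × 100 = 55.96 %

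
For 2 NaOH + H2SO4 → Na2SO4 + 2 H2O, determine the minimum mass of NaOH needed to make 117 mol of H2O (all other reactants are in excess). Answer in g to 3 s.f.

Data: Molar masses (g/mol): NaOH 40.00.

n(H2O) = 117.0 mol
n(NaOH) = (2/2) × 117.0 = 117.0 mol
mass = 117.0 × 40.00 = 4680 g

4680 g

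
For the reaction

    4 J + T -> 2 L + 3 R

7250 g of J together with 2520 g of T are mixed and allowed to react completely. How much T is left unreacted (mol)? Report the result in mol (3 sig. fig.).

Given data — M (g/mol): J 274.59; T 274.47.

n(J) = 7250 / 274.59 = 26.40 mol
n(T) = 2520 / 274.47 = 9.181 mol
n/ν for J = 26.40/4 = 6.600
n/ν for T = 9.181/1 = 9.181
Smallest n/ν is J → limiting reagent.
T consumed = (1/4) × 26.40 = 6.600 mol
T remaining = 9.181 − 6.600 = 2.581 mol

2.58 mol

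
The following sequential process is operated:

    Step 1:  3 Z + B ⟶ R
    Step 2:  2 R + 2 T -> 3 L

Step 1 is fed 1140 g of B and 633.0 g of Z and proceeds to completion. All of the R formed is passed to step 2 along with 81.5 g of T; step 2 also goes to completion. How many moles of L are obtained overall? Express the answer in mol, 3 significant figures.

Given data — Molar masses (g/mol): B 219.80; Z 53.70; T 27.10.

4.51 mol

Step 1:
n(B) = 1140 / 219.80 = 5.187 mol
n(Z) = 633.0 / 53.70 = 11.79 mol
n/ν for B = 5.187/1 = 5.187
n/ν for Z = 11.79/3 = 3.930
Smallest n/ν is Z → limiting reagent.
n(R) produced = (1/3) × 11.79 = 3.930 mol
Step 2:
n(R) available = 3.930 mol
n(T) = 81.50 / 27.10 = 3.007 mol
n/ν for R = 3.930/2 = 1.965
n/ν for T = 3.007/2 = 1.504
Smallest n/ν is T → limiting reagent.
n(L) = (3/2) × 3.007 = 4.511 mol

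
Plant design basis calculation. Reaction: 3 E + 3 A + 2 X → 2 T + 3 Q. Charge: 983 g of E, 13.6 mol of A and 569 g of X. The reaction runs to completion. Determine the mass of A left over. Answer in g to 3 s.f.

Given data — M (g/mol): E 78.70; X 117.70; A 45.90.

n(E) = 983.0 / 78.70 = 12.49 mol
n(A) = 13.60 mol
n(X) = 569.0 / 117.70 = 4.834 mol
n/ν for E = 12.49/3 = 4.163
n/ν for A = 13.60/3 = 4.533
n/ν for X = 4.834/2 = 2.417
Smallest n/ν is X → limiting reagent.
A consumed = (3/2) × 4.834 = 7.251 mol
A remaining = 13.60 − 7.251 = 6.349 mol
mass = 6.349 × 45.90 = 291.4 g

291 g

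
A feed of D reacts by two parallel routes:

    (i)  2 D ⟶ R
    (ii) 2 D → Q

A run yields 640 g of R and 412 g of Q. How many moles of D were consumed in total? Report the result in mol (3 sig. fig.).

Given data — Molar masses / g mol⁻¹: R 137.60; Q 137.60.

15.3 mol

n(R) = 640 / 137.60 = 4.651 mol
n(Q) = 412 / 137.60 = 2.994 mol
n(D) via (i) = (2/1)×4.651 = 9.302 mol
n(D) via (ii) = (2/1)×2.994 = 5.988 mol
total n(D) = 9.302 + 5.988 = 15.29 mol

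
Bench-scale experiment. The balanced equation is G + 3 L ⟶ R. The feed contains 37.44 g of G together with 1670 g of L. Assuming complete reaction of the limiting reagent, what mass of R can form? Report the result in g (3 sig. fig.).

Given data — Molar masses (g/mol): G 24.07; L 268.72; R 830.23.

1290 g

n(G) = 37.44 / 24.07 = 1.555 mol
n(L) = 1670 / 268.72 = 6.215 mol
n/ν for G = 1.555/1 = 1.555
n/ν for L = 6.215/3 = 2.072
Smallest n/ν is G → limiting reagent.
n(R) = (1/1) × 1.555 = 1.555 mol
mass = 1.555 × 830.23 = 1291 g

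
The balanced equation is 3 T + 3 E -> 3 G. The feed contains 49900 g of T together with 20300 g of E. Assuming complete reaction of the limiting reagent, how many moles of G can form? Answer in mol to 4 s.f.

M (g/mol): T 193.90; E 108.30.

n(T) = 49900 / 193.90 = 257.3 mol
n(E) = 20300 / 108.30 = 187.4 mol
n/ν for T = 257.3/3 = 85.77
n/ν for E = 187.4/3 = 62.47
Smallest n/ν is E → limiting reagent.
n(G) = (3/3) × 187.4 = 187.4 mol

187.4 mol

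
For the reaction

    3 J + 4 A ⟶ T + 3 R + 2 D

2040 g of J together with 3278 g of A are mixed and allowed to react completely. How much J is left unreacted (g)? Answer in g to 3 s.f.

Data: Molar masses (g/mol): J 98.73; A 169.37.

607 g

n(J) = 2040 / 98.73 = 20.66 mol
n(A) = 3278 / 169.37 = 19.35 mol
n/ν for J = 20.66/3 = 6.887
n/ν for A = 19.35/4 = 4.838
Smallest n/ν is A → limiting reagent.
J consumed = (3/4) × 19.35 = 14.51 mol
J remaining = 20.66 − 14.51 = 6.150 mol
mass = 6.150 × 98.73 = 607.2 g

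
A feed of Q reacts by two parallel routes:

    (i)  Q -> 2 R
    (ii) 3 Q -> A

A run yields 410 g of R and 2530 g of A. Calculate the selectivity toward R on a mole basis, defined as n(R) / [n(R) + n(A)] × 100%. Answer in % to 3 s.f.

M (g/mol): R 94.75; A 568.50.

49.3 %

n(R) = 410 / 94.75 = 4.327 mol
n(A) = 2530 / 568.50 = 4.450 mol
selectivity = 4.327/(4.327+4.450) × 100 = 49.30 %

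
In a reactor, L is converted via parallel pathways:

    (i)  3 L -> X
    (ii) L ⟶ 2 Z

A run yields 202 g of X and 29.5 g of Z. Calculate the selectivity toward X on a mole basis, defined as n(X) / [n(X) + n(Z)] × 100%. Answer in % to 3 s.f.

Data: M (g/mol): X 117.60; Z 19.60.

n(X) = 202 / 117.60 = 1.718 mol
n(Z) = 29.5 / 19.60 = 1.505 mol
selectivity = 1.718/(1.718+1.505) × 100 = 53.30 %

53.3 %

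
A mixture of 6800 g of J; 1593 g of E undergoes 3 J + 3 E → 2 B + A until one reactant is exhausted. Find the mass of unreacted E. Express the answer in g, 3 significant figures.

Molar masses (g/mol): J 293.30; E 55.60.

n(J) = 6800 / 293.30 = 23.18 mol
n(E) = 1593 / 55.60 = 28.65 mol
n/ν for J = 23.18/3 = 7.727
n/ν for E = 28.65/3 = 9.550
Smallest n/ν is J → limiting reagent.
E consumed = (3/3) × 23.18 = 23.18 mol
E remaining = 28.65 − 23.18 = 5.470 mol
mass = 5.470 × 55.60 = 304.1 g

304 g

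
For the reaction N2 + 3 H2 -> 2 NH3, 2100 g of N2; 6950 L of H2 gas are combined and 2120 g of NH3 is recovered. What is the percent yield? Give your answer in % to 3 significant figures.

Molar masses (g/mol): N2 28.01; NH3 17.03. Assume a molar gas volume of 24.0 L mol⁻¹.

83.0 %

n(N2) = 2100 / 28.01 = 74.97 mol
n(H2) = 6950 / 24.0 = 289.6 mol
n/ν for N2 = 74.97/1 = 74.97
n/ν for H2 = 289.6/3 = 96.53
Smallest n/ν is N2 → limiting reagent.
theoretical n(NH3) = (2/1) × 74.97 = 149.9 mol → 2553 g
% yield = 2120 / 2553 × 100 = 83.04 %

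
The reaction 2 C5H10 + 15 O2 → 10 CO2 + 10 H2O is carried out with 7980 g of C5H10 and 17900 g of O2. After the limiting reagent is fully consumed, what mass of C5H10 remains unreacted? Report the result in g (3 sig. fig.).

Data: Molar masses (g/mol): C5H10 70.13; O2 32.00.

n(C5H10) = 7980 / 70.13 = 113.8 mol
n(O2) = 17900 / 32.00 = 559.4 mol
n/ν → C5H10: 56.90, O2: 37.29; O2 is limiting.
C5H10 consumed = (2/15) × 559.4 = 74.59 mol
C5H10 remaining = 113.8 − 74.59 = 39.21 mol
mass = 39.21 × 70.13 = 2750 g

2750 g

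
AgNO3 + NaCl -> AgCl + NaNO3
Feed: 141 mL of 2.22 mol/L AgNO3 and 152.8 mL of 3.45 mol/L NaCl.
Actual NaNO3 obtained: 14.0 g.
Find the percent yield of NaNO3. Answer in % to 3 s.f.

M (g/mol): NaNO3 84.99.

52.6 %

n(AgNO3) = 2.22 × 141.0/1000 = 0.3130 mol
n(NaCl) = 3.45 × 152.8/1000 = 0.5272 mol
n/ν for AgNO3 = 0.3130/1 = 0.3130
n/ν for NaCl = 0.5272/1 = 0.5272
Smallest n/ν is AgNO3 → limiting reagent.
theoretical n(NaNO3) = (1/1) × 0.3130 = 0.3130 mol → 26.60 g
% yield = 14.0 / 26.60 × 100 = 52.63 %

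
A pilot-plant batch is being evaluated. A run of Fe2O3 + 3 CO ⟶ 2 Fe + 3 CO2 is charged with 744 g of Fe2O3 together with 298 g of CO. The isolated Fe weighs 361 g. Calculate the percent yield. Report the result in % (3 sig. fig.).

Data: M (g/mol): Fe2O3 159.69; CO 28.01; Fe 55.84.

91.1 %

n(Fe2O3) = 744.0 / 159.69 = 4.659 mol
n(CO) = 298.0 / 28.01 = 10.64 mol
n/ν for Fe2O3 = 4.659/1 = 4.659
n/ν for CO = 10.64/3 = 3.547
Smallest n/ν is CO → limiting reagent.
theoretical n(Fe) = (2/3) × 10.64 = 7.093 mol → 396.1 g
% yield = 361 / 396.1 × 100 = 91.14 %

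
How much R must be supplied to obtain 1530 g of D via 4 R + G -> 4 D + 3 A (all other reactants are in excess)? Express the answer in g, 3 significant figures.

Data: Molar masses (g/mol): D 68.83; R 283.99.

6310 g

n(D) = 1530 / 68.83 = 22.23 mol
n(R) = (4/4) × 22.23 = 22.23 mol
mass = 22.23 × 283.99 = 6313 g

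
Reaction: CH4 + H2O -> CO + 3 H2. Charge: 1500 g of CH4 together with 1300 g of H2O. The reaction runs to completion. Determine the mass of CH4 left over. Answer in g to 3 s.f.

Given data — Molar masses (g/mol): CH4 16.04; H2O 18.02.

343 g

n(CH4) = 1500 / 16.04 = 93.52 mol
n(H2O) = 1300 / 18.02 = 72.14 mol
n/ν for CH4 = 93.52/1 = 93.52
n/ν for H2O = 72.14/1 = 72.14
Smallest n/ν is H2O → limiting reagent.
CH4 consumed = (1/1) × 72.14 = 72.14 mol
CH4 remaining = 93.52 − 72.14 = 21.38 mol
mass = 21.38 × 16.04 = 342.9 g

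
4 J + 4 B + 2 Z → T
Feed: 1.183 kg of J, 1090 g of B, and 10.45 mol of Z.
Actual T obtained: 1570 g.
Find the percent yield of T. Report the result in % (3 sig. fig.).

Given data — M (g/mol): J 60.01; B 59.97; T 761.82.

n(J) = 1.183×1000 / 60.01 = 19.71 mol
n(B) = 1090 / 59.97 = 18.18 mol
n(Z) = 10.45 mol
n/ν for J = 19.71/4 = 4.928
n/ν for B = 18.18/4 = 4.545
n/ν for Z = 10.45/2 = 5.225
Smallest n/ν is B → limiting reagent.
theoretical n(T) = (1/4) × 18.18 = 4.545 mol → 3462 g
% yield = 1570 / 3462 × 100 = 45.35 %

45.4 %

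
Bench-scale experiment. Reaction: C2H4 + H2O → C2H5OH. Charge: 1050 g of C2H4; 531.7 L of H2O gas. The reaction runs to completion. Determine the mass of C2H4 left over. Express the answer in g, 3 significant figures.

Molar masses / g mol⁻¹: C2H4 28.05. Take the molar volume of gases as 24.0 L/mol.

429 g

n(C2H4) = 1050 / 28.05 = 37.43 mol
n(H2O) = 531.7 / 24.0 = 22.15 mol
n/ν for C2H4 = 37.43/1 = 37.43
n/ν for H2O = 22.15/1 = 22.15
Smallest n/ν is H2O → limiting reagent.
C2H4 consumed = (1/1) × 22.15 = 22.15 mol
C2H4 remaining = 37.43 − 22.15 = 15.28 mol
mass = 15.28 × 28.05 = 428.6 g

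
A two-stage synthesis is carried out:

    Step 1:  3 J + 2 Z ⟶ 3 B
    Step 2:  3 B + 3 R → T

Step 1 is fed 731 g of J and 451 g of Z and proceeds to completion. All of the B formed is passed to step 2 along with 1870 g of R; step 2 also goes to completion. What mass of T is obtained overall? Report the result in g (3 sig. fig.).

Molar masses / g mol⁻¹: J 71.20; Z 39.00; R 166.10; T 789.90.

Step 1:
n(J) = 731.0 / 71.20 = 10.27 mol
n(Z) = 451.0 / 39.00 = 11.56 mol
n/ν for J = 10.27/3 = 3.423
n/ν for Z = 11.56/2 = 5.780
Smallest n/ν is J → limiting reagent.
n(B) produced = (3/3) × 10.27 = 10.27 mol
Step 2:
n(B) available = 10.27 mol
n(R) = 1870 / 166.10 = 11.26 mol
n/ν for B = 10.27/3 = 3.423
n/ν for R = 11.26/3 = 3.753
Smallest n/ν is B → limiting reagent.
n(T) = (1/3) × 10.27 = 3.423 mol
mass = 3.423 × 789.90 = 2704 g

2700 g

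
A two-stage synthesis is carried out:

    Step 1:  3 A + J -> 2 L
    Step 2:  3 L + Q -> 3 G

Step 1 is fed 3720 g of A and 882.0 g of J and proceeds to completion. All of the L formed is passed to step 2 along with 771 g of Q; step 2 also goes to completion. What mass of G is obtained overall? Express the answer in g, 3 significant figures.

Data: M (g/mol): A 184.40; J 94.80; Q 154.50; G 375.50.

Step 1:
n(A) = 3720 / 184.40 = 20.17 mol
n(J) = 882.0 / 94.80 = 9.304 mol
n/ν for A = 20.17/3 = 6.723
n/ν for J = 9.304/1 = 9.304
Smallest n/ν is A → limiting reagent.
n(L) produced = (2/3) × 20.17 = 13.45 mol
Step 2:
n(L) available = 13.45 mol
n(Q) = 771.0 / 154.50 = 4.990 mol
n/ν for L = 13.45/3 = 4.483
n/ν for Q = 4.990/1 = 4.990
Smallest n/ν is L → limiting reagent.
n(G) = (3/3) × 13.45 = 13.45 mol
mass = 13.45 × 375.50 = 5050 g

5050 g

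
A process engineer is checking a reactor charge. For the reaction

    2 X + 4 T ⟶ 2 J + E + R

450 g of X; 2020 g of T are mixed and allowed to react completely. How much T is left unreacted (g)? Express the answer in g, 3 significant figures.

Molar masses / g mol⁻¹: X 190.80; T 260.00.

794 g

n(X) = 450.0 / 190.80 = 2.358 mol
n(T) = 2020 / 260.00 = 7.769 mol
n/ν for X = 2.358/2 = 1.179
n/ν for T = 7.769/4 = 1.942
Smallest n/ν is X → limiting reagent.
T consumed = (4/2) × 2.358 = 4.716 mol
T remaining = 7.769 − 4.716 = 3.053 mol
mass = 3.053 × 260.00 = 793.8 g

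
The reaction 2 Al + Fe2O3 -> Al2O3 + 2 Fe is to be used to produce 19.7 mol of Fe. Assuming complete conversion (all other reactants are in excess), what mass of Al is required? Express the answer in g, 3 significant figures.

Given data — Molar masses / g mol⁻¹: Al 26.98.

532 g

n(Fe) = 19.70 mol
n(Al) = (2/2) × 19.70 = 19.70 mol
mass = 19.70 × 26.98 = 531.5 g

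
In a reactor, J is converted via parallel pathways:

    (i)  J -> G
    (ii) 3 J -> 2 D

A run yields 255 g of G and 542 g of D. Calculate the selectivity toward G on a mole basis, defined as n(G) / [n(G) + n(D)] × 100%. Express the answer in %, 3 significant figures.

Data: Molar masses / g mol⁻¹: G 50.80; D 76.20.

n(G) = 255 / 50.80 = 5.020 mol
n(D) = 542 / 76.20 = 7.113 mol
selectivity = 5.020/(5.020+7.113) × 100 = 41.37 %

41.4 %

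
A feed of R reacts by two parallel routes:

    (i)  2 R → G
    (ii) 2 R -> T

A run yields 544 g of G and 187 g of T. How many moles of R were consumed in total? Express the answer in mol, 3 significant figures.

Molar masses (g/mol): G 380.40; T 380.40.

3.84 mol

n(G) = 544 / 380.40 = 1.430 mol
n(T) = 187 / 380.40 = 0.4916 mol
n(R) via (i) = (2/1)×1.430 = 2.860 mol
n(R) via (ii) = (2/1)×0.4916 = 0.9832 mol
total n(R) = 2.860 + 0.9832 = 3.843 mol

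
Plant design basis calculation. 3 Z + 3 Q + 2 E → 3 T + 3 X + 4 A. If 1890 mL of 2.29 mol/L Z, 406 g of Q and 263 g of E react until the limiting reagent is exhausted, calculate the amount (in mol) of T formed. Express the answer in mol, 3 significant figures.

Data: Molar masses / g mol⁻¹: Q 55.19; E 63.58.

4.33 mol

n(Z) = 2.29 × 1890/1000 = 4.328 mol
n(Q) = 406.0 / 55.19 = 7.356 mol
n(E) = 263.0 / 63.58 = 4.137 mol
n/ν for Z = 4.328/3 = 1.443
n/ν for Q = 7.356/3 = 2.452
n/ν for E = 4.137/2 = 2.069
Smallest n/ν is Z → limiting reagent.
n(T) = (3/3) × 4.328 = 4.328 mol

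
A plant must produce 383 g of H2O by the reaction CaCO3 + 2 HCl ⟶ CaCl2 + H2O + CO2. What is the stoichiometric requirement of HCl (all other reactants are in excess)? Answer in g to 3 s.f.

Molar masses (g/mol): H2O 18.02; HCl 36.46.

n(H2O) = 383 / 18.02 = 21.25 mol
n(HCl) = (2/1) × 21.25 = 42.50 mol
mass = 42.50 × 36.46 = 1550 g

1550 g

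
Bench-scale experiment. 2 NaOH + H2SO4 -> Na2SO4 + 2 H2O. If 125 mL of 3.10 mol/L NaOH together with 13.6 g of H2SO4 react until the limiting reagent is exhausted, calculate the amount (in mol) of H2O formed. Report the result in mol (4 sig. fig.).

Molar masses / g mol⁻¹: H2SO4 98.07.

0.2774 mol

n(NaOH) = 3.10 × 125.0/1000 = 0.3875 mol
n(H2SO4) = 13.60 / 98.07 = 0.1387 mol
n/ν → NaOH: 0.1938, H2SO4: 0.1387; H2SO4 is limiting.
n(H2O) = (2/1) × 0.1387 = 0.2774 mol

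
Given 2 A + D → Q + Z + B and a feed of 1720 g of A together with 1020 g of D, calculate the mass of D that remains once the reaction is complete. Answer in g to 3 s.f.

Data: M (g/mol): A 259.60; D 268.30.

n(A) = 1720 / 259.60 = 6.626 mol
n(D) = 1020 / 268.30 = 3.802 mol
n/ν → A: 3.313, D: 3.802; A is limiting.
D consumed = (1/2) × 6.626 = 3.313 mol
D remaining = 3.802 − 3.313 = 0.4890 mol
mass = 0.4890 × 268.30 = 131.2 g

131 g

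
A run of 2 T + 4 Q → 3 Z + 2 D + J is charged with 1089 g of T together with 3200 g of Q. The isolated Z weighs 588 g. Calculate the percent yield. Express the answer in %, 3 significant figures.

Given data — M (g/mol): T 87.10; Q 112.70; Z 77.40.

40.5 %

n(T) = 1089 / 87.10 = 12.50 mol
n(Q) = 3200 / 112.70 = 28.39 mol
n/ν → T: 6.250, Q: 7.098; T is limiting.
theoretical n(Z) = (3/2) × 12.50 = 18.75 mol → 1451 g
% yield = 588 / 1451 × 100 = 40.52 %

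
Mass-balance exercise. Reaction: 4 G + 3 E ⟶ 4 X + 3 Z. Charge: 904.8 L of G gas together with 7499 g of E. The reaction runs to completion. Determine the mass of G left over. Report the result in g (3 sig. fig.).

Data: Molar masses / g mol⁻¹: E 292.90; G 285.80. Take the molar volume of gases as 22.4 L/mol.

n(G) = 904.8 / 22.4 = 40.39 mol
n(E) = 7499 / 292.90 = 25.60 mol
n/ν for G = 40.39/4 = 10.10
n/ν for E = 25.60/3 = 8.533
Smallest n/ν is E → limiting reagent.
G consumed = (4/3) × 25.60 = 34.13 mol
G remaining = 40.39 − 34.13 = 6.260 mol
mass = 6.260 × 285.80 = 1789 g

1790 g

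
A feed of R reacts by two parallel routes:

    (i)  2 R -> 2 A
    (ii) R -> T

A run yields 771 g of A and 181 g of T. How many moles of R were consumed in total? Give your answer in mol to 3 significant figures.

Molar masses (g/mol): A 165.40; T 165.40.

n(A) = 771 / 165.40 = 4.661 mol
n(T) = 181 / 165.40 = 1.094 mol
n(R) via (i) = (2/2)×4.661 = 4.661 mol
n(R) via (ii) = (1/1)×1.094 = 1.094 mol
total n(R) = 4.661 + 1.094 = 5.755 mol

5.76 mol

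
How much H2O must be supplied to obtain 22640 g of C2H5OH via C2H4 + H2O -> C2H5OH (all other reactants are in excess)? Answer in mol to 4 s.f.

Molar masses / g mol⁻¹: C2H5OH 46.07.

n(C2H5OH) = 22640 / 46.07 = 491.4 mol
n(H2O) = (1/1) × 491.4 = 491.4 mol

491.4 mol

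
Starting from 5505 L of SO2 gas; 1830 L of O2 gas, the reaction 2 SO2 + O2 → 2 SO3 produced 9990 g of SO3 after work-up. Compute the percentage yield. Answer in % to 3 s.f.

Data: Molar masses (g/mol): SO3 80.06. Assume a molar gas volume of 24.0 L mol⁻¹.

n(SO2) = 5505 / 24.0 = 229.4 mol
n(O2) = 1830 / 24.0 = 76.25 mol
n/ν → SO2: 114.7, O2: 76.25; O2 is limiting.
theoretical n(SO3) = (2/1) × 76.25 = 152.5 mol → 12210 g
% yield = 9990 / 12210 × 100 = 81.82 %

81.8 %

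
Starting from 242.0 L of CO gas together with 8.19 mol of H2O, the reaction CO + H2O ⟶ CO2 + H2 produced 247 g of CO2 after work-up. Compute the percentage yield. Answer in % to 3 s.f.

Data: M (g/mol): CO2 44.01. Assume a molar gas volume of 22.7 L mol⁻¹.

68.5 %

n(CO) = 242.0 / 22.7 = 10.66 mol
n(H2O) = 8.190 mol
n/ν for CO = 10.66/1 = 10.66
n/ν for H2O = 8.190/1 = 8.190
Smallest n/ν is H2O → limiting reagent.
theoretical n(CO2) = (1/1) × 8.190 = 8.190 mol → 360.4 g
% yield = 247 / 360.4 × 100 = 68.53 %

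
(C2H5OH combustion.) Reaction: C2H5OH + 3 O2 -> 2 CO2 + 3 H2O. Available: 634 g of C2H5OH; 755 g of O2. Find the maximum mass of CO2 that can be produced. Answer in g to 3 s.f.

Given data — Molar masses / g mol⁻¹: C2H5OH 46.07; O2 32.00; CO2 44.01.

692 g

n(C2H5OH) = 634.0 / 46.07 = 13.76 mol
n(O2) = 755.0 / 32.00 = 23.59 mol
n/ν for C2H5OH = 13.76/1 = 13.76
n/ν for O2 = 23.59/3 = 7.863
Smallest n/ν is O2 → limiting reagent.
n(CO2) = (2/3) × 23.59 = 15.73 mol
mass = 15.73 × 44.01 = 692.3 g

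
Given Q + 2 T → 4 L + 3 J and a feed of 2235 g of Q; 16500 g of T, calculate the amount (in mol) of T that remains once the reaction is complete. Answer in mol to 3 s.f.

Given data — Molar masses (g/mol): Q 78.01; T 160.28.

45.6 mol

n(Q) = 2235 / 78.01 = 28.65 mol
n(T) = 16500 / 160.28 = 102.9 mol
n/ν for Q = 28.65/1 = 28.65
n/ν for T = 102.9/2 = 51.45
Smallest n/ν is Q → limiting reagent.
T consumed = (2/1) × 28.65 = 57.30 mol
T remaining = 102.9 − 57.30 = 45.60 mol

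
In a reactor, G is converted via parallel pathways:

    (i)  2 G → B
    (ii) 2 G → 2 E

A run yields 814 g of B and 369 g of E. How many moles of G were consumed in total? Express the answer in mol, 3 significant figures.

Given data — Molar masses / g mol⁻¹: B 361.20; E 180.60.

n(B) = 814 / 361.20 = 2.254 mol
n(E) = 369 / 180.60 = 2.043 mol
n(G) via (i) = (2/1)×2.254 = 4.508 mol
n(G) via (ii) = (2/2)×2.043 = 2.043 mol
total n(G) = 4.508 + 2.043 = 6.551 mol

6.55 mol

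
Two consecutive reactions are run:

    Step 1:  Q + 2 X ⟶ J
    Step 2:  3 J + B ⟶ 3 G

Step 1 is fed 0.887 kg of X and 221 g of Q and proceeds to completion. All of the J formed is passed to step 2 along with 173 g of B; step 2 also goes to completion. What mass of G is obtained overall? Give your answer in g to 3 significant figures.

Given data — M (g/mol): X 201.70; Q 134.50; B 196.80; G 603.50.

992 g

Step 1:
n(X) = 0.8870×1000 / 201.70 = 4.398 mol
n(Q) = 221.0 / 134.50 = 1.643 mol
n/ν → X: 2.199, Q: 1.643; Q is limiting.
n(J) produced = (1/1) × 1.643 = 1.643 mol
Step 2:
n(J) available = 1.643 mol
n(B) = 173.0 / 196.80 = 0.8791 mol
n/ν → J: 0.5477, B: 0.8791; J is limiting.
n(G) = (3/3) × 1.643 = 1.643 mol
mass = 1.643 × 603.50 = 991.6 g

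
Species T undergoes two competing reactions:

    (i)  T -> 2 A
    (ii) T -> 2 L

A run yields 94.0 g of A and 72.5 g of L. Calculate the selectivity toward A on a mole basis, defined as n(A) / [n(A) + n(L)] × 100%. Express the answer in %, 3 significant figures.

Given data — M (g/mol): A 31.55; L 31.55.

n(A) = 94.0 / 31.55 = 2.979 mol
n(L) = 72.5 / 31.55 = 2.298 mol
selectivity = 2.979/(2.979+2.298) × 100 = 56.45 %

56.5 %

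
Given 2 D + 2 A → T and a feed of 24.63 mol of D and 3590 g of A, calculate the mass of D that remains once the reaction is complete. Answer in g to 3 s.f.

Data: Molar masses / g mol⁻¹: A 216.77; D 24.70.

199 g

n(D) = 24.63 mol
n(A) = 3590 / 216.77 = 16.56 mol
n/ν for D = 24.63/2 = 12.32
n/ν for A = 16.56/2 = 8.280
Smallest n/ν is A → limiting reagent.
D consumed = (2/2) × 16.56 = 16.56 mol
D remaining = 24.63 − 16.56 = 8.070 mol
mass = 8.070 × 24.70 = 199.3 g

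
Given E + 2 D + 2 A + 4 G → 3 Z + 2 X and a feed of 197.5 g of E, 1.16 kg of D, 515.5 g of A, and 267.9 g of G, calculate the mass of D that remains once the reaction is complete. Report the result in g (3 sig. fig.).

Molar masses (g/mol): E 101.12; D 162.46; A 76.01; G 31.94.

525 g

n(E) = 197.5 / 101.12 = 1.953 mol
n(D) = 1.160×1000 / 162.46 = 7.140 mol
n(A) = 515.5 / 76.01 = 6.782 mol
n(G) = 267.9 / 31.94 = 8.388 mol
n/ν for E = 1.953/1 = 1.953
n/ν for D = 7.140/2 = 3.570
n/ν for A = 6.782/2 = 3.391
n/ν for G = 8.388/4 = 2.097
Smallest n/ν is E → limiting reagent.
D consumed = (2/1) × 1.953 = 3.906 mol
D remaining = 7.140 − 3.906 = 3.234 mol
mass = 3.234 × 162.46 = 525.4 g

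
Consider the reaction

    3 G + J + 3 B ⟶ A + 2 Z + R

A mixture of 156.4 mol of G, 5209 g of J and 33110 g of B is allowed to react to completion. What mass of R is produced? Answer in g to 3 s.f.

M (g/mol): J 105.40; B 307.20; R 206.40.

n(G) = 156.4 mol
n(J) = 5209 / 105.40 = 49.42 mol
n(B) = 33110 / 307.20 = 107.8 mol
n/ν for G = 156.4/3 = 52.13
n/ν for J = 49.42/1 = 49.42
n/ν for B = 107.8/3 = 35.93
Smallest n/ν is B → limiting reagent.
n(R) = (1/3) × 107.8 = 35.93 mol
mass = 35.93 × 206.40 = 7416 g

7420 g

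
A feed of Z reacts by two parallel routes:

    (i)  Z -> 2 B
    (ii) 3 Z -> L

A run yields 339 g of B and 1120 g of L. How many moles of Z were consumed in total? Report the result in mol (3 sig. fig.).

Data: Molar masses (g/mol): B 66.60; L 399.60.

11.0 mol

n(B) = 339 / 66.60 = 5.090 mol
n(L) = 1120 / 399.60 = 2.803 mol
n(Z) via (i) = (1/2)×5.090 = 2.545 mol
n(Z) via (ii) = (3/1)×2.803 = 8.409 mol
total n(Z) = 2.545 + 8.409 = 10.95 mol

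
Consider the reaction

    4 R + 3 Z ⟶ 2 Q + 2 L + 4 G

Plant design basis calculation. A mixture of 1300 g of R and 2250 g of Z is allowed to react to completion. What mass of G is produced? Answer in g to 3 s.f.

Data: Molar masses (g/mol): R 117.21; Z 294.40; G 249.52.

2540 g

n(R) = 1300 / 117.21 = 11.09 mol
n(Z) = 2250 / 294.40 = 7.643 mol
n/ν for R = 11.09/4 = 2.773
n/ν for Z = 7.643/3 = 2.548
Smallest n/ν is Z → limiting reagent.
n(G) = (4/3) × 7.643 = 10.19 mol
mass = 10.19 × 249.52 = 2543 g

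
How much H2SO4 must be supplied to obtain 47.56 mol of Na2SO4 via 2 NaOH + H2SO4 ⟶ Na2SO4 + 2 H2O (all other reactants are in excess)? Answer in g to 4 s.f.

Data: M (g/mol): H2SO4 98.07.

4664 g

n(Na2SO4) = 47.56 mol
n(H2SO4) = (1/1) × 47.56 = 47.56 mol
mass = 47.56 × 98.07 = 4664 g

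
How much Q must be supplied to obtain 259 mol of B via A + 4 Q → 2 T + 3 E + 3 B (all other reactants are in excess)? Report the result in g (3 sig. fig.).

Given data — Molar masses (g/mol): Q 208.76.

n(B) = 259.0 mol
n(Q) = (4/3) × 259.0 = 345.3 mol
mass = 345.3 × 208.76 = 72080 g

72100 g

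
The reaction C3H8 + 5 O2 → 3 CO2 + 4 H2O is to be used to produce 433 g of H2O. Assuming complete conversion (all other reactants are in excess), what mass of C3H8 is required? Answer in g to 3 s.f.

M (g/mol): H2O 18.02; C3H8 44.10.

265 g

n(H2O) = 433 / 18.02 = 24.03 mol
n(C3H8) = (1/4) × 24.03 = 6.008 mol
mass = 6.008 × 44.10 = 265.0 g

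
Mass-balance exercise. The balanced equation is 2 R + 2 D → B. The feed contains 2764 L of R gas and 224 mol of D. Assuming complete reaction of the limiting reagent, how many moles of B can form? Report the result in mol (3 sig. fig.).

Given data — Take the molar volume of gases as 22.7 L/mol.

n(R) = 2764 / 22.7 = 121.8 mol
n(D) = 224.0 mol
n/ν → R: 60.90, D: 112.0; R is limiting.
n(B) = (1/2) × 121.8 = 60.90 mol

60.9 mol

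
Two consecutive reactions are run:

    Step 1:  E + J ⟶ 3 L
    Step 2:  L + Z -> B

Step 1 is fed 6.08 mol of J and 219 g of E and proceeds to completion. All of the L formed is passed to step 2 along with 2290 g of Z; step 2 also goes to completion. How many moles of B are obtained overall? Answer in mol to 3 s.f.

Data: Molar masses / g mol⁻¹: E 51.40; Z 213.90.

10.7 mol

Step 1:
n(J) = 6.080 mol
n(E) = 219.0 / 51.40 = 4.261 mol
n/ν for J = 6.080/1 = 6.080
n/ν for E = 4.261/1 = 4.261
Smallest n/ν is E → limiting reagent.
n(L) produced = (3/1) × 4.261 = 12.78 mol
Step 2:
n(L) available = 12.78 mol
n(Z) = 2290 / 213.90 = 10.71 mol
n/ν for L = 12.78/1 = 12.78
n/ν for Z = 10.71/1 = 10.71
Smallest n/ν is Z → limiting reagent.
n(B) = (1/1) × 10.71 = 10.71 mol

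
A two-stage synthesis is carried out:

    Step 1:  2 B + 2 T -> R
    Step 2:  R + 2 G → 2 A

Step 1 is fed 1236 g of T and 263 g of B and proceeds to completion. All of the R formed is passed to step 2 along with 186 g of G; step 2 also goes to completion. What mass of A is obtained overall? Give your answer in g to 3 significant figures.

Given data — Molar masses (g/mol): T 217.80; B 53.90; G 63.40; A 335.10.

Step 1:
n(T) = 1236 / 217.80 = 5.675 mol
n(B) = 263.0 / 53.90 = 4.879 mol
n/ν for T = 5.675/2 = 2.838
n/ν for B = 4.879/2 = 2.440
Smallest n/ν is B → limiting reagent.
n(R) produced = (1/2) × 4.879 = 2.440 mol
Step 2:
n(R) available = 2.440 mol
n(G) = 186.0 / 63.40 = 2.934 mol
n/ν for R = 2.440/1 = 2.440
n/ν for G = 2.934/2 = 1.467
Smallest n/ν is G → limiting reagent.
n(A) = (2/2) × 2.934 = 2.934 mol
mass = 2.934 × 335.10 = 983.2 g

983 g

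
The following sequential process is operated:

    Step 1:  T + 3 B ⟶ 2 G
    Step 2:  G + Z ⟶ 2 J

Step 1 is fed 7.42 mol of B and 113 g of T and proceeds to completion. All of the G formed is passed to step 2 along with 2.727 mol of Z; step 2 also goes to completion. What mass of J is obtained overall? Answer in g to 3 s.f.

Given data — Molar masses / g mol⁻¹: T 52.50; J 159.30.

Step 1:
n(B) = 7.420 mol
n(T) = 113.0 / 52.50 = 2.152 mol
n/ν → B: 2.473, T: 2.152; T is limiting.
n(G) produced = (2/1) × 2.152 = 4.304 mol
Step 2:
n(G) available = 4.304 mol
n(Z) = 2.727 mol
n/ν → G: 4.304, Z: 2.727; Z is limiting.
n(J) = (2/1) × 2.727 = 5.454 mol
mass = 5.454 × 159.30 = 868.8 g

869 g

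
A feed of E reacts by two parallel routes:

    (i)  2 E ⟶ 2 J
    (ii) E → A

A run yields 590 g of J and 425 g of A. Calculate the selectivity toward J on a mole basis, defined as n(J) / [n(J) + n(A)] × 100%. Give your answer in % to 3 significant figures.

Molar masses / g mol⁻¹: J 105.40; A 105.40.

58.1 %

n(J) = 590 / 105.40 = 5.598 mol
n(A) = 425 / 105.40 = 4.032 mol
selectivity = 5.598/(5.598+4.032) × 100 = 58.13 %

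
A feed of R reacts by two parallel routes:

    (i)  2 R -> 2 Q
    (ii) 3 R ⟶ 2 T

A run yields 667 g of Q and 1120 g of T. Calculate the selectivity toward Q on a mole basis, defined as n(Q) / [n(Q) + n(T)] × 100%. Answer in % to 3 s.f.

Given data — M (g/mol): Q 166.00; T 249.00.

47.2 %

n(Q) = 667 / 166.00 = 4.018 mol
n(T) = 1120 / 249.00 = 4.498 mol
selectivity = 4.018/(4.018+4.498) × 100 = 47.18 %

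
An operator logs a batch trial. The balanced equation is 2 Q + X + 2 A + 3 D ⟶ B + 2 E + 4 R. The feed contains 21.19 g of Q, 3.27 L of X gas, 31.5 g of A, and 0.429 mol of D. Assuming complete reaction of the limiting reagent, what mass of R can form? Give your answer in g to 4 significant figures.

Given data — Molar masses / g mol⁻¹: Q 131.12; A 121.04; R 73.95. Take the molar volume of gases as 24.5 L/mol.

23.90 g

n(Q) = 21.19 / 131.12 = 0.1616 mol
n(X) = 3.270 / 24.5 = 0.1335 mol
n(A) = 31.50 / 121.04 = 0.2602 mol
n(D) = 0.4290 mol
n/ν → Q: 0.08080, X: 0.1335, A: 0.1301, D: 0.1430; Q is limiting.
n(R) = (4/2) × 0.1616 = 0.3232 mol
mass = 0.3232 × 73.95 = 23.90 g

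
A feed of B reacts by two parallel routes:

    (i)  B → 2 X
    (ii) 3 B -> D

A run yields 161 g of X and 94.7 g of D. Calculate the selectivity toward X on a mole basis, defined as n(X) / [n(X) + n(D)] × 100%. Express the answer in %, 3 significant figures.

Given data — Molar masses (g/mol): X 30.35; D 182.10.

91.1 %

n(X) = 161 / 30.35 = 5.305 mol
n(D) = 94.7 / 182.10 = 0.5200 mol
selectivity = 5.305/(5.305+0.5200) × 100 = 91.07 %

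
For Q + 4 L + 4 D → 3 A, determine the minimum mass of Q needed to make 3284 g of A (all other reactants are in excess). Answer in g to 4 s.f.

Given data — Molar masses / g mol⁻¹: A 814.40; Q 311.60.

418.8 g

n(A) = 3284 / 814.40 = 4.032 mol
n(Q) = (1/3) × 4.032 = 1.344 mol
mass = 1.344 × 311.60 = 418.8 g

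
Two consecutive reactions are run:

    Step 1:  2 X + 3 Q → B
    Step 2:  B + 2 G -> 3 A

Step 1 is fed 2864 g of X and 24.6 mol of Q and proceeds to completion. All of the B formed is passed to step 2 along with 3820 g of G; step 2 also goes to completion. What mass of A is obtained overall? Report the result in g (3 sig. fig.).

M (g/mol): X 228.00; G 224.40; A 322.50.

Step 1:
n(X) = 2864 / 228.00 = 12.56 mol
n(Q) = 24.60 mol
n/ν for X = 12.56/2 = 6.280
n/ν for Q = 24.60/3 = 8.200
Smallest n/ν is X → limiting reagent.
n(B) produced = (1/2) × 12.56 = 6.280 mol
Step 2:
n(B) available = 6.280 mol
n(G) = 3820 / 224.40 = 17.02 mol
n/ν for B = 6.280/1 = 6.280
n/ν for G = 17.02/2 = 8.510
Smallest n/ν is B → limiting reagent.
n(A) = (3/1) × 6.280 = 18.84 mol
mass = 18.84 × 322.50 = 6076 g

6080 g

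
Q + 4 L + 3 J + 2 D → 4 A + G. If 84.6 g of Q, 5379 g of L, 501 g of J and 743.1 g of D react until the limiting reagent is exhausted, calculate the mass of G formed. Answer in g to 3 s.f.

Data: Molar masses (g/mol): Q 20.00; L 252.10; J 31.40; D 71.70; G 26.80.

113 g

n(Q) = 84.60 / 20.00 = 4.230 mol
n(L) = 5379 / 252.10 = 21.34 mol
n(J) = 501.0 / 31.40 = 15.96 mol
n(D) = 743.1 / 71.70 = 10.36 mol
n/ν for Q = 4.230/1 = 4.230
n/ν for L = 21.34/4 = 5.335
n/ν for J = 15.96/3 = 5.320
n/ν for D = 10.36/2 = 5.180
Smallest n/ν is Q → limiting reagent.
n(G) = (1/1) × 4.230 = 4.230 mol
mass = 4.230 × 26.80 = 113.4 g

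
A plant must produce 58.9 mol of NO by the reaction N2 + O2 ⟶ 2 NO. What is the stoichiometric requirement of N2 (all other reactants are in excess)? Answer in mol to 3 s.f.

29.5 mol

n(NO) = 58.90 mol
n(N2) = (1/2) × 58.90 = 29.45 mol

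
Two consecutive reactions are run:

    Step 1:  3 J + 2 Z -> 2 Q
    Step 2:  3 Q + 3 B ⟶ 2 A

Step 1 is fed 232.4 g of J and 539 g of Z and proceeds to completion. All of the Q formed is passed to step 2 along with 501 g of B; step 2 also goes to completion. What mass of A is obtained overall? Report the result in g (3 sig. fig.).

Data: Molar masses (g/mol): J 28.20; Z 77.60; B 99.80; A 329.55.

1100 g

Step 1:
n(J) = 232.4 / 28.20 = 8.241 mol
n(Z) = 539.0 / 77.60 = 6.946 mol
n/ν → J: 2.747, Z: 3.473; J is limiting.
n(Q) produced = (2/3) × 8.241 = 5.494 mol
Step 2:
n(Q) available = 5.494 mol
n(B) = 501.0 / 99.80 = 5.020 mol
n/ν → Q: 1.831, B: 1.673; B is limiting.
n(A) = (2/3) × 5.020 = 3.347 mol
mass = 3.347 × 329.55 = 1103 g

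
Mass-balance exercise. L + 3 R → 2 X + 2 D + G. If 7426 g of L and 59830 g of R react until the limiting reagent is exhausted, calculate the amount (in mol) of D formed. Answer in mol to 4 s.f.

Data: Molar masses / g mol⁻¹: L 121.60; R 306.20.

122.1 mol

n(L) = 7426 / 121.60 = 61.07 mol
n(R) = 59830 / 306.20 = 195.4 mol
n/ν for L = 61.07/1 = 61.07
n/ν for R = 195.4/3 = 65.13
Smallest n/ν is L → limiting reagent.
n(D) = (2/1) × 61.07 = 122.1 mol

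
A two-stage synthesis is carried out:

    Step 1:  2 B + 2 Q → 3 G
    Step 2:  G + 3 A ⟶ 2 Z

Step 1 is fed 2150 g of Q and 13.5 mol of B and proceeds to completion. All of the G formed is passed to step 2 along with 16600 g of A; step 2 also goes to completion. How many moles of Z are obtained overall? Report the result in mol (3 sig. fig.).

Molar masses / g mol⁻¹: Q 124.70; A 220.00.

40.5 mol

Step 1:
n(Q) = 2150 / 124.70 = 17.24 mol
n(B) = 13.50 mol
n/ν for Q = 17.24/2 = 8.620
n/ν for B = 13.50/2 = 6.750
Smallest n/ν is B → limiting reagent.
n(G) produced = (3/2) × 13.50 = 20.25 mol
Step 2:
n(G) available = 20.25 mol
n(A) = 16600 / 220.00 = 75.45 mol
n/ν for G = 20.25/1 = 20.25
n/ν for A = 75.45/3 = 25.15
Smallest n/ν is G → limiting reagent.
n(Z) = (2/1) × 20.25 = 40.50 mol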